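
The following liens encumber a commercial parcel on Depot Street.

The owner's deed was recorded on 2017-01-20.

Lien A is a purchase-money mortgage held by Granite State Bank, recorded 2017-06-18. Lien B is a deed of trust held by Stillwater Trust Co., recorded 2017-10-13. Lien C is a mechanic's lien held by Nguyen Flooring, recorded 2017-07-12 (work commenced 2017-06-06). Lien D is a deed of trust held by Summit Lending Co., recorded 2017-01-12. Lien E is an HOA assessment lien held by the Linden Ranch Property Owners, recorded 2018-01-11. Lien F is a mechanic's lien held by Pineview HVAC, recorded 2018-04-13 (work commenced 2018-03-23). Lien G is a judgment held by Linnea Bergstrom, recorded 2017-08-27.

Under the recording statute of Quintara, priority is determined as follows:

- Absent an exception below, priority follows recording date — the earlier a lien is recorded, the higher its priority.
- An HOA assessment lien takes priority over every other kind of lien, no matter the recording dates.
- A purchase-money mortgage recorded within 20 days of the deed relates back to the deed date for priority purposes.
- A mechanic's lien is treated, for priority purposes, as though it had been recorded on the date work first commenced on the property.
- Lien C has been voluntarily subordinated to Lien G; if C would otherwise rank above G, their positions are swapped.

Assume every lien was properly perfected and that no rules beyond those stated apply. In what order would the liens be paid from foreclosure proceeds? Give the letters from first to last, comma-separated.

Effective dates after the stated exceptions: A was recorded 149 days after the deed — beyond 20 days — so no relation-back applies; C's effective date is 2017-06-06, when work began; F is treated as recorded 2018-03-23, the work-commencement date.
As an HOA assessment lien, E is senior to every other lien.
Remaining liens by effective date: D (2017-01-12), C (2017-06-06), A (2017-06-18), G (2017-08-27), B (2017-10-13), F (2018-03-23).
C is senior to G before the subordination, so the two trade places.

E, D, G, A, C, B, F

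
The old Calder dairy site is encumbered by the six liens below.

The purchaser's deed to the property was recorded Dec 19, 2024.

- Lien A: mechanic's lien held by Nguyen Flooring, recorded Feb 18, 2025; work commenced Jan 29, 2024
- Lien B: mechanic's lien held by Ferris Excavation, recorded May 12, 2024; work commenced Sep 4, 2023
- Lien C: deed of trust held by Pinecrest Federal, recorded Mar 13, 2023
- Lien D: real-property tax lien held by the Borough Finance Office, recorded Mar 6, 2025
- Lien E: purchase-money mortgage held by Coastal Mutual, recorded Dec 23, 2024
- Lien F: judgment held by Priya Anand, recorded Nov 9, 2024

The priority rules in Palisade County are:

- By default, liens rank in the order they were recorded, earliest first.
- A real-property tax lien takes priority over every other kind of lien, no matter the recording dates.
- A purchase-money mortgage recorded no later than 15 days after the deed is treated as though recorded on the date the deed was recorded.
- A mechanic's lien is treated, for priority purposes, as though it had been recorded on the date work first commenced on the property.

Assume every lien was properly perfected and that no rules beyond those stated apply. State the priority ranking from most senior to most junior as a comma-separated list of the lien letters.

D, C, B, A, F, E

First, effective dates: A relates back to Jan 29, 2024 (work commenced); B relates back to Sep 4, 2023 (work commenced); E relates back to the deed date Dec 19, 2024.
D, as a real-property tax lien, has superpriority and ranks first.
Among the remaining liens, by effective date: C (Mar 13, 2023), B (Sep 4, 2023), A (Jan 29, 2024), F (Nov 9, 2024), E (Dec 19, 2024).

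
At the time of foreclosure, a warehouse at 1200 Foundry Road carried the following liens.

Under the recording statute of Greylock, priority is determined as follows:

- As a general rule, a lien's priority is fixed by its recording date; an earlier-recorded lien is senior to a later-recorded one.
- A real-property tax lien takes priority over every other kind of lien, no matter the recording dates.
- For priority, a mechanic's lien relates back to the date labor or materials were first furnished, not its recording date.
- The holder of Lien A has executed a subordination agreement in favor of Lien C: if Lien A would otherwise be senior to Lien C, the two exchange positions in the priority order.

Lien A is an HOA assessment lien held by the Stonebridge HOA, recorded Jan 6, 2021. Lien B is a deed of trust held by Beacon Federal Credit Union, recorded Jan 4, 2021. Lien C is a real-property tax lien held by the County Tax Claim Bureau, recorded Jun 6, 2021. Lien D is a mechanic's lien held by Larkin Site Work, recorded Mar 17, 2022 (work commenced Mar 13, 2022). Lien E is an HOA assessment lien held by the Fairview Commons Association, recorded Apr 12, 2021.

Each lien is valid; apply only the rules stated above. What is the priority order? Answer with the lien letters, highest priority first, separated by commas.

C, B, A, E, D

Effective dates after the stated exceptions: D is treated as recorded Mar 13, 2022, the work-commencement date.
C is a real-property tax lien, so it outranks all other liens regardless of date.
Ordering the rest by effective date: B (Jan 4, 2021), A (Jan 6, 2021), E (Apr 12, 2021), D (Mar 13, 2022).
A already ranks below C; the subordination has no effect.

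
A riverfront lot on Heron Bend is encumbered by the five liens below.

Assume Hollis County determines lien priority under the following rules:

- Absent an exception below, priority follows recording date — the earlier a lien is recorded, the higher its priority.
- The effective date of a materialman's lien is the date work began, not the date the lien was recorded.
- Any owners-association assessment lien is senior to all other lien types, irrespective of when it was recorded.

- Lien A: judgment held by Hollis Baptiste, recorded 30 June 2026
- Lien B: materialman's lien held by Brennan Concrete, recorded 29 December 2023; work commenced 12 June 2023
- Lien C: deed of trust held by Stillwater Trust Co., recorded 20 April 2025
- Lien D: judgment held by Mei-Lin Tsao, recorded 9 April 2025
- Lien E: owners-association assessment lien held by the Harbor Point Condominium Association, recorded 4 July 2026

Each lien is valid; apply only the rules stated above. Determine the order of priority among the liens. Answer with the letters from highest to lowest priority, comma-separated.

E, B, D, C, A

First, effective dates: B's effective date is 12 June 2023, when work began.
As an owners-association assessment lien, E is senior to every other lien.
Ordering the rest by effective date: B (12 June 2023), D (9 April 2025), C (20 April 2025), A (30 June 2026).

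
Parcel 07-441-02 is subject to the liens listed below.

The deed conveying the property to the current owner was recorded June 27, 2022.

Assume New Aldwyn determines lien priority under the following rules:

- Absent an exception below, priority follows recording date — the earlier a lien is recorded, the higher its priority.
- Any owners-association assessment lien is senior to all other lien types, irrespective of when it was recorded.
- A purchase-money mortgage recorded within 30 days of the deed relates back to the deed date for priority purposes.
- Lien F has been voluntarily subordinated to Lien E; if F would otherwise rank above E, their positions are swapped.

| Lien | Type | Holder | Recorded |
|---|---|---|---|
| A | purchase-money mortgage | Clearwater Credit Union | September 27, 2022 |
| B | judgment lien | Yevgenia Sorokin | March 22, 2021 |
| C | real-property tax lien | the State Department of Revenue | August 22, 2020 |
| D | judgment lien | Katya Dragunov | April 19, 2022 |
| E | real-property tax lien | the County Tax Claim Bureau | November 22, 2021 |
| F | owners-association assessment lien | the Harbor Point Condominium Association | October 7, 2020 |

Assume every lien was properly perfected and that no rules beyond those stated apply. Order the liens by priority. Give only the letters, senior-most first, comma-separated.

Adjusting effective dates: A was recorded 92 days after the deed, outside the 30-day window, so it keeps its recording date.
F is an owners-association assessment lien, so it outranks all other liens regardless of date.
Among the remaining liens, by effective date: C (August 22, 2020), B (March 22, 2021), E (November 22, 2021), D (April 19, 2022), A (September 27, 2022).
F is senior to E before the subordination, so the two trade places.

E, C, B, F, D, A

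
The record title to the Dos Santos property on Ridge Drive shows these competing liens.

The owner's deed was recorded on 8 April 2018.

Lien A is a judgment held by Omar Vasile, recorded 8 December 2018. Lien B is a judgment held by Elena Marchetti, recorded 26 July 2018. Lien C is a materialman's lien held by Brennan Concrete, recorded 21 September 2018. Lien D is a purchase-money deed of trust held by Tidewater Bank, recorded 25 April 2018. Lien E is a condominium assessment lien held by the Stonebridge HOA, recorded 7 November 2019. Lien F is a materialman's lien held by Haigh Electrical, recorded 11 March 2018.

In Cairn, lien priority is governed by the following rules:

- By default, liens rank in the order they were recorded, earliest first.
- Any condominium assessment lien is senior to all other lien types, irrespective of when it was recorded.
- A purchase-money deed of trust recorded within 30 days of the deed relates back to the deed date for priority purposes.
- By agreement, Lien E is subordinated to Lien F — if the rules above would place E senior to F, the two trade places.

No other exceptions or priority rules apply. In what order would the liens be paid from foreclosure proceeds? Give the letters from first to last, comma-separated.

F, E, D, B, C, A

Effective dates: D was recorded within the 30-day window, so its effective date is the deed date 8 April 2018.
E is a condominium assessment lien and takes priority over every other lien.
The other liens, earliest effective date first: F (11 March 2018), D (8 April 2018), B (26 July 2018), C (21 September 2018), A (8 December 2018).
E would otherwise be senior to F, so under the subordination agreement E and F exchange positions.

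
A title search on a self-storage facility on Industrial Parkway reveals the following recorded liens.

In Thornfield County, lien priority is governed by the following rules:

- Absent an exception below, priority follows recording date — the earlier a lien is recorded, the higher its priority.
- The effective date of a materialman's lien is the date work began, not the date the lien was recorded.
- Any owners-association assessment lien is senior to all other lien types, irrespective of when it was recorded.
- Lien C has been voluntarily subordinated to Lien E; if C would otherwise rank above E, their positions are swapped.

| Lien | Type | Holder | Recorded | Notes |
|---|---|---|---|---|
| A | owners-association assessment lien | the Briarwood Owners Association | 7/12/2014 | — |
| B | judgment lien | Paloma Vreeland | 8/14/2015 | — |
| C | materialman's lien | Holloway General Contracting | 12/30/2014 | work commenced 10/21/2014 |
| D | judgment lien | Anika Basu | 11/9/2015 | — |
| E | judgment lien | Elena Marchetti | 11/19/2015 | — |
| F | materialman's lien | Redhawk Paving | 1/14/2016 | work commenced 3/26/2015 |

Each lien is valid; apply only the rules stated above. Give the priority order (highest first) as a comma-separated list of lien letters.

A, E, F, B, D, C

First, effective dates: C relates back to 10/21/2014 (work commenced); F's effective date is 3/26/2015, when work began.
A, as an owners-association assessment lien, has superpriority and ranks first.
Remaining liens by effective date: C (10/21/2014), F (3/26/2015), B (8/14/2015), D (11/9/2015), E (11/19/2015).
C is senior to E before the subordination, so the two trade places.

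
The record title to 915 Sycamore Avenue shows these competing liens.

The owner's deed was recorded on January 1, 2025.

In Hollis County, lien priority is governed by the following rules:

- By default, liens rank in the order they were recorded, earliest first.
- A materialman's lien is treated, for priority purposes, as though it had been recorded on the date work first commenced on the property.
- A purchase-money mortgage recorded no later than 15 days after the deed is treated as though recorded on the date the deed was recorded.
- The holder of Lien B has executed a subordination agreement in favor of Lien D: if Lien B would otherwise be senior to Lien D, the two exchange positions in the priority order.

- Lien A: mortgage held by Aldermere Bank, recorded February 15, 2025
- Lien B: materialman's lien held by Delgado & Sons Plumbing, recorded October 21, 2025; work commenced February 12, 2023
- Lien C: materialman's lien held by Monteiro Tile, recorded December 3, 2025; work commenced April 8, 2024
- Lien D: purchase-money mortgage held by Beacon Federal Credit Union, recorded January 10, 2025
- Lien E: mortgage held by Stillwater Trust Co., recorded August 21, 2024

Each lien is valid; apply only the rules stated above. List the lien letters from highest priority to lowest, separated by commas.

D, C, E, B, A

First, effective dates: B relates back to February 12, 2023 (work commenced); C is treated as recorded April 8, 2024, the work-commencement date; D relates back to the deed date January 1, 2025.
Ordering by effective date: B (February 12, 2023), C (April 8, 2024), E (August 21, 2024), D (January 1, 2025), A (February 15, 2025).
B would otherwise be senior to D, so under the subordination agreement B and D exchange positions.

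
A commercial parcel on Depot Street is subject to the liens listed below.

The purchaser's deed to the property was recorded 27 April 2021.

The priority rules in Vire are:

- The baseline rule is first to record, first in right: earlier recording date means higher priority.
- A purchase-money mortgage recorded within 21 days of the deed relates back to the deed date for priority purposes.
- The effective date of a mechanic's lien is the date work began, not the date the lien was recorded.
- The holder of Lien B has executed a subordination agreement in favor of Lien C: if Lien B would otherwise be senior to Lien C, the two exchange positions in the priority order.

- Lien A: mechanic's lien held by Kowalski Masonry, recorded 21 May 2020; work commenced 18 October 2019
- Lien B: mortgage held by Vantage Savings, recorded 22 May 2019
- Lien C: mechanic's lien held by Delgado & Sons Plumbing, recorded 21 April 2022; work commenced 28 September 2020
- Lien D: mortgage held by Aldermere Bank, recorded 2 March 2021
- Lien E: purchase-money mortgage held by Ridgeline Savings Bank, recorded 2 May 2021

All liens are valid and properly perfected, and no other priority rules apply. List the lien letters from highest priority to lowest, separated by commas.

Effective dates: A is treated as recorded 18 October 2019, the work-commencement date; C's effective date is 28 September 2020, when work began; E relates back to the deed date 27 April 2021.
By effective date, earliest first: B (22 May 2019), A (18 October 2019), C (28 September 2020), D (2 March 2021), E (27 April 2021).
B is senior to C before the subordination, so the two trade places.

C, A, B, D, E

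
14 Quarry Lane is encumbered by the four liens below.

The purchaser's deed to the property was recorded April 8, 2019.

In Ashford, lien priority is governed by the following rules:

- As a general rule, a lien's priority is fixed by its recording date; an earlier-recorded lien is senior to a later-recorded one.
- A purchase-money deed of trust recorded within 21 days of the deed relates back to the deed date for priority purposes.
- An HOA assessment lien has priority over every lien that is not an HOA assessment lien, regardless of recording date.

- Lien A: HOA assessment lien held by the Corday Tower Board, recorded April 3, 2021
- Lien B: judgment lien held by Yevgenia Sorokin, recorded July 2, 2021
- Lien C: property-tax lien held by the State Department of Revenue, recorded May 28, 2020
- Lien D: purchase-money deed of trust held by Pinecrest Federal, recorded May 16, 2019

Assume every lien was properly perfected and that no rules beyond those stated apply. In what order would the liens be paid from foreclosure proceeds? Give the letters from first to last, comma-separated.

Effective dates: D was recorded 38 days after the deed — beyond 21 days — so no relation-back applies.
A is an HOA assessment lien and takes priority over every other lien.
Among the remaining liens, by effective date: D (May 16, 2019), C (May 28, 2020), B (July 2, 2021).

A, D, C, B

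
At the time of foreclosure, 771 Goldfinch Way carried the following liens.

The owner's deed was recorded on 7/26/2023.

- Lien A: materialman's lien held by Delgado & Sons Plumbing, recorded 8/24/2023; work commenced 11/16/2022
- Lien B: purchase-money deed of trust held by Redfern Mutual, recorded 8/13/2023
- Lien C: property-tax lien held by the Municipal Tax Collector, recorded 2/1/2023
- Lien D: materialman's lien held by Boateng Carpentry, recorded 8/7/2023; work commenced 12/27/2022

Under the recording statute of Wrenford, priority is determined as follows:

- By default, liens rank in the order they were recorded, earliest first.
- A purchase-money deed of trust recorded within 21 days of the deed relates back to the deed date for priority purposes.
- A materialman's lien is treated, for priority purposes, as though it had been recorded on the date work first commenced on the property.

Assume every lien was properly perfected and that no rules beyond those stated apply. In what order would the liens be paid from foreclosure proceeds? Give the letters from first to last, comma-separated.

A, D, C, B

Effective dates: A is treated as recorded 11/16/2022, the work-commencement date; B relates back to the deed date 7/26/2023; D relates back to 12/27/2022 (work commenced).
Ordering by effective date: A (11/16/2022), D (12/27/2022), C (2/1/2023), B (7/26/2023).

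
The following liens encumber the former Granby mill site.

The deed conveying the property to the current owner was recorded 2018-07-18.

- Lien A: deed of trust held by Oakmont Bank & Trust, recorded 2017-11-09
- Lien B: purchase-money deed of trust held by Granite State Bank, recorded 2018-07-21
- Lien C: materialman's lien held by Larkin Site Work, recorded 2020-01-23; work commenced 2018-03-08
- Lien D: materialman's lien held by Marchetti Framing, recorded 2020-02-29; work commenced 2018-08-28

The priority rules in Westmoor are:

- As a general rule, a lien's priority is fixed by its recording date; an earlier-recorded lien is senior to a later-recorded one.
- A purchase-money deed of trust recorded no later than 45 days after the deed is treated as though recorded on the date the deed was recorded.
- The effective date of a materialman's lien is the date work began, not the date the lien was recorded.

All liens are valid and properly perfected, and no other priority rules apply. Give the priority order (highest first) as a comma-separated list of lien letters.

Effective dates: B relates back to the deed date 2018-07-18; C's effective date is 2018-03-08, when work began; D relates back to 2018-08-28 (work commenced).
By effective date, earliest first: A (2017-11-09), C (2018-03-08), B (2018-07-18), D (2018-08-28).

A, C, B, D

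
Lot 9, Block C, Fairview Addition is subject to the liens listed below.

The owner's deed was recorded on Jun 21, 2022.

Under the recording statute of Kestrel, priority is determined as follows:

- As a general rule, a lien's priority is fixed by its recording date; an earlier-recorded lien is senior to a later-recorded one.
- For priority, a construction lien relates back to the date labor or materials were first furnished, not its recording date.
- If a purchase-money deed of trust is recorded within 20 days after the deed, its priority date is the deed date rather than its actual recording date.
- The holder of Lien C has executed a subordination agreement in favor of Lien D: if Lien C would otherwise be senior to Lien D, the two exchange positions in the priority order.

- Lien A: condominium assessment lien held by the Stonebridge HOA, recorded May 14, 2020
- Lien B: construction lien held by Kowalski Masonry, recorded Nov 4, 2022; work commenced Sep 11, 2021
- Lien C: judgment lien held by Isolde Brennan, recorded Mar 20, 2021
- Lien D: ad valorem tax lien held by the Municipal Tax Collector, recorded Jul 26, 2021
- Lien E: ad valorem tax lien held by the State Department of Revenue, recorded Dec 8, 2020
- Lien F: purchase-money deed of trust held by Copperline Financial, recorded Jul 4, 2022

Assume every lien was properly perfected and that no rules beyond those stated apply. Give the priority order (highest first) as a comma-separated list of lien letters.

First, effective dates: B relates back to Sep 11, 2021 (work commenced); F was recorded within the 20-day window, so its effective date is the deed date Jun 21, 2022.
Ordering by effective date: A (May 14, 2020), E (Dec 8, 2020), C (Mar 20, 2021), D (Jul 26, 2021), B (Sep 11, 2021), F (Jun 21, 2022).
C would otherwise be senior to D, so under the subordination agreement C and D exchange positions.

A, E, D, C, B, F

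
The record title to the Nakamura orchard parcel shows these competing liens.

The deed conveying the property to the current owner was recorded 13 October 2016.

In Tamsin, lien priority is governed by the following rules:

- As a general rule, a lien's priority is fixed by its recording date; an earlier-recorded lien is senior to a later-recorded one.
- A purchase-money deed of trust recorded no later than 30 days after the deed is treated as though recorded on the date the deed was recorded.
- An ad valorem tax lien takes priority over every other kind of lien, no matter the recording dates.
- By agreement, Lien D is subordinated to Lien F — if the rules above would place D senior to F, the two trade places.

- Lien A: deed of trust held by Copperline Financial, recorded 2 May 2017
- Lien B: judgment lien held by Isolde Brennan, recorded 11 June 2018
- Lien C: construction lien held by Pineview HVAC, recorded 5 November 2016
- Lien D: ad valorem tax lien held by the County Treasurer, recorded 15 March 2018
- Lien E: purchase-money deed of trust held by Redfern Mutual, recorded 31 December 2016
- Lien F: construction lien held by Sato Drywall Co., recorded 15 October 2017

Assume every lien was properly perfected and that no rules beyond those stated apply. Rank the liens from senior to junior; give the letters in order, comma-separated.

F, C, E, A, D, B

First, effective dates: E missed the 30-day window (79 days after the deed), so its recording date stands.
As an ad valorem tax lien, D is senior to every other lien.
Ordering the rest by effective date: C (5 November 2016), E (31 December 2016), A (2 May 2017), F (15 October 2017), B (11 June 2018).
D would otherwise be senior to F, so under the subordination agreement D and F exchange positions.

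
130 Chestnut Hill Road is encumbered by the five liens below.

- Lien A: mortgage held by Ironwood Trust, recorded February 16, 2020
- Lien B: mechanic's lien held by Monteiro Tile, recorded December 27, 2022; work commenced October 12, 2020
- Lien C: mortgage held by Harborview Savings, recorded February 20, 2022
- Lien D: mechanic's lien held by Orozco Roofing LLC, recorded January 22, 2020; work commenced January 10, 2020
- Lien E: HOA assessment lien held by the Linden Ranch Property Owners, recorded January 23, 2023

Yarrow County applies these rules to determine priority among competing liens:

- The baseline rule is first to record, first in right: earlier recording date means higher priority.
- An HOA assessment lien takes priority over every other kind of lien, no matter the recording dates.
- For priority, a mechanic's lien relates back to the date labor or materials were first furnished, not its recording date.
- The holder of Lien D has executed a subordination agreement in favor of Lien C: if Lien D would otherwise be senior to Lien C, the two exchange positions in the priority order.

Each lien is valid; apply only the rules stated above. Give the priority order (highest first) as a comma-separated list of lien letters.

Effective dates: B relates back to October 12, 2020 (work commenced); D's effective date is January 10, 2020, when work began.
E, as an HOA assessment lien, has superpriority and ranks first.
Ordering the rest by effective date: D (January 10, 2020), A (February 16, 2020), B (October 12, 2020), C (February 20, 2022).
Because D would otherwise rank above C, the subordination swaps them.

E, C, A, B, D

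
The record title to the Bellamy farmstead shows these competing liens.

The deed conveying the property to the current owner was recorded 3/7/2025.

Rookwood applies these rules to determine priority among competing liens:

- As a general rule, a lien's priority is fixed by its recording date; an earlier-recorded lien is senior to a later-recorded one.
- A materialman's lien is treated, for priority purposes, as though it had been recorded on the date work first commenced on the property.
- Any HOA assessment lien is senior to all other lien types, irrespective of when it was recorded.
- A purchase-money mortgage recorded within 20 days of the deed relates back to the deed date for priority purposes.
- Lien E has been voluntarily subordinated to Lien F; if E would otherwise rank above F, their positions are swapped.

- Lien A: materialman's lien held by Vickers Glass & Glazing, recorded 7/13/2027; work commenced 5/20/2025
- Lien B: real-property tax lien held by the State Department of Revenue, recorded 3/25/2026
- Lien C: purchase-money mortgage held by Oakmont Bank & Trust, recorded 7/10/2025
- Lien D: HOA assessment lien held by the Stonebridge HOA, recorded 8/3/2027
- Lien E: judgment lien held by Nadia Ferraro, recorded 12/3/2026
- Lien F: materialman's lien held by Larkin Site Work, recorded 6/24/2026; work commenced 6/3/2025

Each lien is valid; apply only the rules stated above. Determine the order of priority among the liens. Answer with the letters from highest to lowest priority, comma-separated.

D, A, F, C, B, E

Adjusting effective dates: A relates back to 5/20/2025 (work commenced); C missed the 20-day window (125 days after the deed), so its recording date stands; F is treated as recorded 6/3/2025, the work-commencement date.
D, as an HOA assessment lien, has superpriority and ranks first.
The other liens, earliest effective date first: A (5/20/2025), F (6/3/2025), C (7/10/2025), B (3/25/2026), E (12/3/2026).
Since E is not senior to F, the subordination leaves the order unchanged.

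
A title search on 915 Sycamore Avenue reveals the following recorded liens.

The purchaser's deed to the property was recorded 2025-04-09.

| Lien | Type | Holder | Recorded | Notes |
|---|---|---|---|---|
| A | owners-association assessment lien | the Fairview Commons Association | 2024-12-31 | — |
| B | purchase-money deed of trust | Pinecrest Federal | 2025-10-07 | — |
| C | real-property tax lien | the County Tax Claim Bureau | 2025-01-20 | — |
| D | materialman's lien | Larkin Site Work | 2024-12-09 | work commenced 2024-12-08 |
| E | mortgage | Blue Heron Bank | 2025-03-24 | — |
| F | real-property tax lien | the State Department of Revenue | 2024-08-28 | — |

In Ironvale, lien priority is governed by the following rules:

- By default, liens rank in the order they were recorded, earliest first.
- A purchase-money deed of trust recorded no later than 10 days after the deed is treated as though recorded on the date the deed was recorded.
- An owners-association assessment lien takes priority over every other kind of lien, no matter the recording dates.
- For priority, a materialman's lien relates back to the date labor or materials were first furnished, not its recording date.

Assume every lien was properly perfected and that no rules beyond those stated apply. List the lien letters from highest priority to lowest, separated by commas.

Adjusting effective dates: B was recorded 181 days after the deed, outside the 10-day window, so it keeps its recording date; D is treated as recorded 2024-12-08, the work-commencement date.
A is an owners-association assessment lien, so it outranks all other liens regardless of date.
Among the remaining liens, by effective date: F (2024-08-28), D (2024-12-08), C (2025-01-20), E (2025-03-24), B (2025-10-07).

A, F, D, C, E, B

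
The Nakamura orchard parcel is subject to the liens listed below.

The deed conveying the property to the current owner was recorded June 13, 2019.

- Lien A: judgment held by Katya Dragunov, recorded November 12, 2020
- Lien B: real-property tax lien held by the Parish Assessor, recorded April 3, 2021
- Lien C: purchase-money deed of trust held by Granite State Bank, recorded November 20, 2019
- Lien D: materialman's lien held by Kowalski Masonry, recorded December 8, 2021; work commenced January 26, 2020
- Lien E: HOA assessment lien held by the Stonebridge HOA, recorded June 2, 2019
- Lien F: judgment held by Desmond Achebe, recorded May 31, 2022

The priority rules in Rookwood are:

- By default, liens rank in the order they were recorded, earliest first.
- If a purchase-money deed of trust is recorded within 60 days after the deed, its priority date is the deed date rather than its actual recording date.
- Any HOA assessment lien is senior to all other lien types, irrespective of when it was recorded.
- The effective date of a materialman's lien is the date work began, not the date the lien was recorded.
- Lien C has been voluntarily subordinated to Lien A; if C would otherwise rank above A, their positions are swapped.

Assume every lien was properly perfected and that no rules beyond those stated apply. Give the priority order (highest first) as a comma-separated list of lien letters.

E, A, D, C, B, F

Adjusting effective dates: C missed the 60-day window (160 days after the deed), so its recording date stands; D relates back to January 26, 2020 (work commenced).
E, as an HOA assessment lien, has superpriority and ranks first.
The other liens, earliest effective date first: C (November 20, 2019), D (January 26, 2020), A (November 12, 2020), B (April 3, 2021), F (May 31, 2022).
C would otherwise be senior to A, so under the subordination agreement C and A exchange positions.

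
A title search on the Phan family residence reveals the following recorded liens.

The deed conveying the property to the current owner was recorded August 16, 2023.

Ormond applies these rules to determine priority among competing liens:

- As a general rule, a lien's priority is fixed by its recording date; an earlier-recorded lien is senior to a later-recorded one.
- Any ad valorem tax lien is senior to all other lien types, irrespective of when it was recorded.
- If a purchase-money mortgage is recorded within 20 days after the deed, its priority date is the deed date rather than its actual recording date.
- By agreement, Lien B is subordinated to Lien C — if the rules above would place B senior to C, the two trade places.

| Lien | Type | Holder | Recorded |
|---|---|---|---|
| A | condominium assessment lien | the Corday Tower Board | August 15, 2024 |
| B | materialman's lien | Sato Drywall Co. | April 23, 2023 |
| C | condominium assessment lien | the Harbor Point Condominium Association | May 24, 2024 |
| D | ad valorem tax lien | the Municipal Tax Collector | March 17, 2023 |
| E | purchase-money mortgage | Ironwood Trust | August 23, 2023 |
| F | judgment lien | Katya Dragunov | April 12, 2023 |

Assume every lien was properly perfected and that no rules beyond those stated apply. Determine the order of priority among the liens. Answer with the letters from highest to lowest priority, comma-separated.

Effective dates: E relates back to the deed date August 16, 2023.
D is an ad valorem tax lien and takes priority over every other lien.
Ordering the rest by effective date: F (April 12, 2023), B (April 23, 2023), E (August 16, 2023), C (May 24, 2024), A (August 15, 2024).
B is senior to C before the subordination, so the two trade places.

D, F, C, E, B, A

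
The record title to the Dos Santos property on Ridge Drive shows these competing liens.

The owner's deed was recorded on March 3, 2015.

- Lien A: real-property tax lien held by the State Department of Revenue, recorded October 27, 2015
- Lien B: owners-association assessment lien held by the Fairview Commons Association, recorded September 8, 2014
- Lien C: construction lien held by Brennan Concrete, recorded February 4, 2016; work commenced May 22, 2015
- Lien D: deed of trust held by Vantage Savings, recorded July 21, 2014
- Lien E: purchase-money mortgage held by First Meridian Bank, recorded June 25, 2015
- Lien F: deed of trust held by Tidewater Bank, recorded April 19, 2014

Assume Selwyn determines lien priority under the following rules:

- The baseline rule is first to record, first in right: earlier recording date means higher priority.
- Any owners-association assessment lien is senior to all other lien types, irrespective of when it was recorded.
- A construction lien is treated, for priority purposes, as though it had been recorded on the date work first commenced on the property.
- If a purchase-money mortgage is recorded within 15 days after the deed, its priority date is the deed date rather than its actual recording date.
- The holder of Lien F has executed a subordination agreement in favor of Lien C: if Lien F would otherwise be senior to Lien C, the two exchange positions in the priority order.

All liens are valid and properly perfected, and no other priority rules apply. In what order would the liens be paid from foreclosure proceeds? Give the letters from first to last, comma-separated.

B, C, D, F, E, A

Adjusting effective dates: C relates back to May 22, 2015 (work commenced); E was recorded 114 days after the deed, outside the 15-day window, so it keeps its recording date.
As an owners-association assessment lien, B is senior to every other lien.
Remaining liens by effective date: F (April 19, 2014), D (July 21, 2014), C (May 22, 2015), E (June 25, 2015), A (October 27, 2015).
F is senior to C before the subordination, so the two trade places.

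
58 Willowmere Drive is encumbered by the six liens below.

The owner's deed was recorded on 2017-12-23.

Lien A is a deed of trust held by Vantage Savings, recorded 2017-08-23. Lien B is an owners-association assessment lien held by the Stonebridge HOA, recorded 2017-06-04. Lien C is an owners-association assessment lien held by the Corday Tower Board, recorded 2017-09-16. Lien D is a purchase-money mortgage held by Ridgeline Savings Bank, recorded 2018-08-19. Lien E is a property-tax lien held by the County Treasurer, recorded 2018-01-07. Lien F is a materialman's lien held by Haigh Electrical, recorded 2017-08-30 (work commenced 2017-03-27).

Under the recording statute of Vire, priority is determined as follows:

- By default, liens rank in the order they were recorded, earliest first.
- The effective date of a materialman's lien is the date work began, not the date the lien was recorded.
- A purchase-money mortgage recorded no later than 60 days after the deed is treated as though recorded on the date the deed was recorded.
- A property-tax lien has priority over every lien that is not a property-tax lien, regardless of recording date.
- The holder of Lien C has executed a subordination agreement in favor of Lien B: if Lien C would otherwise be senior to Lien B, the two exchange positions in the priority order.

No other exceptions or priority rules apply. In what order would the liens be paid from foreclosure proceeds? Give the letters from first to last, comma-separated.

E, F, B, A, C, D

Adjusting effective dates: D was recorded 239 days after the deed, outside the 60-day window, so it keeps its recording date; F relates back to 2017-03-27 (work commenced).
E is a property-tax lien, so it outranks all other liens regardless of date.
Ordering the rest by effective date: F (2017-03-27), B (2017-06-04), A (2017-08-23), C (2017-09-16), D (2018-08-19).
Since C is not senior to B, the subordination leaves the order unchanged.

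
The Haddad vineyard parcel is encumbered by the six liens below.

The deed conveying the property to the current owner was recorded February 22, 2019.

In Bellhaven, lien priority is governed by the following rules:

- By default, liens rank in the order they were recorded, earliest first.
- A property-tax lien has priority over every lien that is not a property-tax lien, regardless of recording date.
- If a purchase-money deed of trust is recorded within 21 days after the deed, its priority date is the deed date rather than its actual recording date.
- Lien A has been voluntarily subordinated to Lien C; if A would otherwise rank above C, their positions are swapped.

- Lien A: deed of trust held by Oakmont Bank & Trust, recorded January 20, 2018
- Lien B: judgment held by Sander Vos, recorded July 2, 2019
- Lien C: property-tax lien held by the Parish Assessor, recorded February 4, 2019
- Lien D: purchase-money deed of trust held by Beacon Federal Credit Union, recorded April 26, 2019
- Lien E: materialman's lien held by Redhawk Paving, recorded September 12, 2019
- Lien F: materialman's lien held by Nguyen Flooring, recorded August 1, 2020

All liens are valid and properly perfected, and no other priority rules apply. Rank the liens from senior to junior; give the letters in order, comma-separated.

C, A, D, B, E, F

Adjusting effective dates: D was recorded 63 days after the deed — beyond 21 days — so no relation-back applies.
C is a property-tax lien, so it outranks all other liens regardless of date.
The other liens, earliest effective date first: A (January 20, 2018), D (April 26, 2019), B (July 2, 2019), E (September 12, 2019), F (August 1, 2020).
A already ranks below C; the subordination has no effect.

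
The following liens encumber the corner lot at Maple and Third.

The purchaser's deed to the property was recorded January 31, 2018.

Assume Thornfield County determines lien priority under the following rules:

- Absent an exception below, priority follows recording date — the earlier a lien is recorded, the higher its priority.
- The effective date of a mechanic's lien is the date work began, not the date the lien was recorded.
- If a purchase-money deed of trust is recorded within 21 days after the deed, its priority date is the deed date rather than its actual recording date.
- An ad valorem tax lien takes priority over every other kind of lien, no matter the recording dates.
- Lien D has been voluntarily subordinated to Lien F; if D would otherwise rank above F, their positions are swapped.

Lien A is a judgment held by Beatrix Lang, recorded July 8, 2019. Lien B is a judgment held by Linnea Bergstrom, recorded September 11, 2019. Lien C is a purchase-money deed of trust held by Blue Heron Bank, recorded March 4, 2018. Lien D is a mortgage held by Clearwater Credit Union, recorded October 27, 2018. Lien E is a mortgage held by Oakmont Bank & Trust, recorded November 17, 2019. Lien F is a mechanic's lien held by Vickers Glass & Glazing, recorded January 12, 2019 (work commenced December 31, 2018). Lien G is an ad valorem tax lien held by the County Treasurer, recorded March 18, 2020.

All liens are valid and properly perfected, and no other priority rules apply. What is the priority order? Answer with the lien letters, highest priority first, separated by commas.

G, C, F, D, A, B, E

Adjusting effective dates: C was recorded 32 days after the deed — beyond 21 days — so no relation-back applies; F's effective date is December 31, 2018, when work began.
As an ad valorem tax lien, G is senior to every other lien.
Ordering the rest by effective date: C (March 4, 2018), D (October 27, 2018), F (December 31, 2018), A (July 8, 2019), B (September 11, 2019), E (November 17, 2019).
Because D would otherwise rank above F, the subordination swaps them.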